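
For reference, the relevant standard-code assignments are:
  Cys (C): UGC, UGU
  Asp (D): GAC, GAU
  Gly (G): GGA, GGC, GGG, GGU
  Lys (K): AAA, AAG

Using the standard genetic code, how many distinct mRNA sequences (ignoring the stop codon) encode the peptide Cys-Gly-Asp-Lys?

Cys: 2 codons.
Gly: 4 codons.
Asp: 2 codons.
Lys: 2 codons.
2 × 4 × 2 × 2 = 32.

32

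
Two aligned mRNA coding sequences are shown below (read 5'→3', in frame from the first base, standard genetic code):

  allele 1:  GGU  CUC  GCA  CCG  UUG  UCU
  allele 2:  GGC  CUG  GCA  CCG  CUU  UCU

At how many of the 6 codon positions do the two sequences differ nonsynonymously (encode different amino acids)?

0

Codon 1: GGU Gly / GGC Gly — synonymous.
Codon 2: CUC Leu / CUG Leu — synonymous.
Codon 3: GCA Ala / GCA Ala — identical.
Codon 4: CCG Pro / CCG Pro — identical.
Codon 5: UUG Leu / CUU Leu — synonymous.
Codon 6: UCU Ser / UCU Ser — identical.
Nonsynonymous differences: 0.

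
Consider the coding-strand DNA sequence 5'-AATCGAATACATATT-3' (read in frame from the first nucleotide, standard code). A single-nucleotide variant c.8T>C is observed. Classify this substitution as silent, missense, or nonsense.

Position 8 falls in codon 3: ATA → Ile.
After the substitution the codon is ACA → Thr.
Ile ≠ Thr, so this is a missense mutation.

missense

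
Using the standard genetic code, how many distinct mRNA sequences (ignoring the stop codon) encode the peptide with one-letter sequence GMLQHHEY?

Gly: 4 codons.
Met: 1 codon.
Leu: 6 codons.
Gln: 2 codons.
His: 2 codons.
His: 2 codons.
Glu: 2 codons.
Tyr: 2 codons.
4 × 1 × 6 × 2 × 2 × 2 × 2 × 2 = 768.

768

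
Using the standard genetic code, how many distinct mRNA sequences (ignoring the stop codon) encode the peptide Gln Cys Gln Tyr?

Gln: 2 codons.
Cys: 2 codons.
Gln: 2 codons.
Tyr: 2 codons.
2 × 2 × 2 × 2 = 16.

16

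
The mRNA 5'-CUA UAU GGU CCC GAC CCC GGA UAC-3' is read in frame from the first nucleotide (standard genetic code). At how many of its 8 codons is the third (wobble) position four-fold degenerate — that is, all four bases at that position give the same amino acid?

5

Codon 1 CUA (Leu): third position 4-fold.
Codon 2 UAU (Tyr): third position 2-fold.
Codon 3 GGU (Gly): third position 4-fold.
Codon 4 CCC (Pro): third position 4-fold.
Codon 5 GAC (Asp): third position 2-fold.
Codon 6 CCC (Pro): third position 4-fold.
Codon 7 GGA (Gly): third position 4-fold.
Codon 8 UAC (Tyr): third position 2-fold.
Four-fold degenerate third positions: 5.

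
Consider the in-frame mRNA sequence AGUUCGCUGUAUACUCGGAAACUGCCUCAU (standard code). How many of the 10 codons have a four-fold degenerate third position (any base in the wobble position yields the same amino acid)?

Codon 1 AGU (Ser): third position 2-fold.
Codon 2 UCG (Ser): third position 4-fold.
Codon 3 CUG (Leu): third position 4-fold.
Codon 4 UAU (Tyr): third position 2-fold.
Codon 5 ACU (Thr): third position 4-fold.
Codon 6 CGG (Arg): third position 4-fold.
Codon 7 AAA (Lys): third position 2-fold.
Codon 8 CUG (Leu): third position 4-fold.
Codon 9 CCU (Pro): third position 4-fold.
Codon 10 CAU (His): third position 2-fold.
Four-fold degenerate third positions: 6.

6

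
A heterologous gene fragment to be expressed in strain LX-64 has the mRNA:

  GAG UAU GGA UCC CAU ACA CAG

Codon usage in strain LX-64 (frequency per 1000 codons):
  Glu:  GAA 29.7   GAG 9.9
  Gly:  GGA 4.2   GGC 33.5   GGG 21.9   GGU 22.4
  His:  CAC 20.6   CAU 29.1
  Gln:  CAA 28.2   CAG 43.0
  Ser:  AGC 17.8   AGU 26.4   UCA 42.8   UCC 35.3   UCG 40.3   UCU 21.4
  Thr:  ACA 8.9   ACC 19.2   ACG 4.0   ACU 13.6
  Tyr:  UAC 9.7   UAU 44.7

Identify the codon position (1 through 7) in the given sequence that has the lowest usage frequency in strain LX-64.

3

Codon 1 GAG (Glu): 9.9 per 1000.
Codon 2 UAU (Tyr): 44.7 per 1000.
Codon 3 GGA (Gly): 4.2 per 1000.
Codon 4 UCC (Ser): 35.3 per 1000.
Codon 5 CAU (His): 29.1 per 1000.
Codon 6 ACA (Thr): 8.9 per 1000.
Codon 7 CAG (Gln): 43.0 per 1000.
Lowest frequency is 4.2 at codon 3.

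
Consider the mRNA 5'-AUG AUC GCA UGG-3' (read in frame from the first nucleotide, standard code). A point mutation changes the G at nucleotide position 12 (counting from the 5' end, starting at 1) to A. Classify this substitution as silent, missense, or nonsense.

Position 12 falls in codon 4: UGG → Trp.
After the substitution the codon is UGA → Stop.
The new codon is a stop codon, so this is a nonsense mutation.

nonsense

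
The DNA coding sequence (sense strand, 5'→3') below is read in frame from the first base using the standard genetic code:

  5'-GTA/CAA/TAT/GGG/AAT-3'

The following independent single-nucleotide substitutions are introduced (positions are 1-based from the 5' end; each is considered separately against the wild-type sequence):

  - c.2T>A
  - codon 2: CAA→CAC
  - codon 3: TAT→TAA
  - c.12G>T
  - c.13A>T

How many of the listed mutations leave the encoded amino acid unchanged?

1

Codon 1: GTA (Val) → GAA (Glu) — missense.
Codon 2: CAA (Gln) → CAC (His) — missense.
Codon 3: TAT (Tyr) → TAA (Stop) — nonsense.
Codon 4: GGG (Gly) → GGT (Gly) — synonymous.
Codon 5: AAT (Asn) → TAT (Tyr) — missense.
Synonymous: 1 of 5.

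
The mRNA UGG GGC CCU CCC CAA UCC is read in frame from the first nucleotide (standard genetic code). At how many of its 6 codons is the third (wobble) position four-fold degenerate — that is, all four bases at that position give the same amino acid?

4

Codon 1 UGG (Trp): third position 1-fold.
Codon 2 GGC (Gly): third position 4-fold.
Codon 3 CCU (Pro): third position 4-fold.
Codon 4 CCC (Pro): third position 4-fold.
Codon 5 CAA (Gln): third position 2-fold.
Codon 6 UCC (Ser): third position 4-fold.
Four-fold degenerate third positions: 4.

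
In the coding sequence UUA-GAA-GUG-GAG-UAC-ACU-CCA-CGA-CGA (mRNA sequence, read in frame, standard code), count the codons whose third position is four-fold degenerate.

Codon 1 UUA (Leu): third position 2-fold.
Codon 2 GAA (Glu): third position 2-fold.
Codon 3 GUG (Val): third position 4-fold.
Codon 4 GAG (Glu): third position 2-fold.
Codon 5 UAC (Tyr): third position 2-fold.
Codon 6 ACU (Thr): third position 4-fold.
Codon 7 CCA (Pro): third position 4-fold.
Codon 8 CGA (Arg): third position 4-fold.
Codon 9 CGA (Arg): third position 4-fold.
Four-fold degenerate third positions: 5.

5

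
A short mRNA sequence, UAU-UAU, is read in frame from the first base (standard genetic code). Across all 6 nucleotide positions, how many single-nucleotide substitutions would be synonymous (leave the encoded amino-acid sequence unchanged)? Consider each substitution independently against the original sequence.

2

Codon 1 (UAU, Tyr): 1 synonymous substitution.
Codon 2 (UAU, Tyr): 1 synonymous substitution.
Total: 1 + 1 = 2.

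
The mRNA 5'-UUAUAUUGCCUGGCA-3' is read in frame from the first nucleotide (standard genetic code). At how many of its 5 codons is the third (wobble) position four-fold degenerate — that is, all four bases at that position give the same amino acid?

2

Codon 1 UUA (Leu): third position 2-fold.
Codon 2 UAU (Tyr): third position 2-fold.
Codon 3 UGC (Cys): third position 2-fold.
Codon 4 CUG (Leu): third position 4-fold.
Codon 5 GCA (Ala): third position 4-fold.
Four-fold degenerate third positions: 2.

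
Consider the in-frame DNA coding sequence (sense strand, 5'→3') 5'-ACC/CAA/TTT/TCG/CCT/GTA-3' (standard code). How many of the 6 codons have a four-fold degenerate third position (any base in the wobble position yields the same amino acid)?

4

Codon 1 ACC (Thr): third position 4-fold.
Codon 2 CAA (Gln): third position 2-fold.
Codon 3 TTT (Phe): third position 2-fold.
Codon 4 TCG (Ser): third position 4-fold.
Codon 5 CCT (Pro): third position 4-fold.
Codon 6 GTA (Val): third position 4-fold.
Four-fold degenerate third positions: 4.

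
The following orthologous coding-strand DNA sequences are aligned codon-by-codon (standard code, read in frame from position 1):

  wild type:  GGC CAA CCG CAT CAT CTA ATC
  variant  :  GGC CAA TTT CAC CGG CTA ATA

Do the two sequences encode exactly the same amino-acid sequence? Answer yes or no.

no

Codon 1: GGC Gly / GGC Gly — identical.
Codon 2: CAA Gln / CAA Gln — identical.
Codon 3: CCG Pro / TTT Phe — nonsynonymous.
Codon 4: CAT His / CAC His — synonymous.
Codon 5: CAT His / CGG Arg — nonsynonymous.
Codon 6: CTA Leu / CTA Leu — identical.
Codon 7: ATC Ile / ATA Ile — synonymous.
Nonsynonymous differences: 2 → different protein.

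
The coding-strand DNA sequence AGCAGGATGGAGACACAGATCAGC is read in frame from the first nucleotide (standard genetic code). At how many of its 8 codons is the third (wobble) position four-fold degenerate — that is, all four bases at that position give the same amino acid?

Codon 1 AGC (Ser): third position 2-fold.
Codon 2 AGG (Arg): third position 2-fold.
Codon 3 ATG (Met): third position 1-fold.
Codon 4 GAG (Glu): third position 2-fold.
Codon 5 ACA (Thr): third position 4-fold.
Codon 6 CAG (Gln): third position 2-fold.
Codon 7 ATC (Ile): third position 3-fold.
Codon 8 AGC (Ser): third position 2-fold.
Four-fold degenerate third positions: 1.

1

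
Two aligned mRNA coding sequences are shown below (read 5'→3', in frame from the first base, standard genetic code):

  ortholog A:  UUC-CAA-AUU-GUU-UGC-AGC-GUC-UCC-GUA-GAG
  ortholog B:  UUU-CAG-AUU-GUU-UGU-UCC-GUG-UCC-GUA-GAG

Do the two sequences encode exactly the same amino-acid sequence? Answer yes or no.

yes

Codon 1: UUC Phe / UUU Phe — synonymous.
Codon 2: CAA Gln / CAG Gln — synonymous.
Codon 3: AUU Ile / AUU Ile — identical.
Codon 4: GUU Val / GUU Val — identical.
Codon 5: UGC Cys / UGU Cys — synonymous.
Codon 6: AGC Ser / UCC Ser — synonymous.
Codon 7: GUC Val / GUG Val — synonymous.
Codon 8: UCC Ser / UCC Ser — identical.
Codon 9: GUA Val / GUA Val — identical.
Codon 10: GAG Glu / GAG Glu — identical.
Nonsynonymous differences: 0 → same protein.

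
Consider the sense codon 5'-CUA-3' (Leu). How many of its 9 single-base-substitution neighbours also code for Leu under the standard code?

4

Position 1: UUA → 1 synonymous.
Position 2: none → 0 synonymous.
Position 3: CUU, CUC, CUG → 3 synonymous.
Total: 1 + 0 + 3 = 4.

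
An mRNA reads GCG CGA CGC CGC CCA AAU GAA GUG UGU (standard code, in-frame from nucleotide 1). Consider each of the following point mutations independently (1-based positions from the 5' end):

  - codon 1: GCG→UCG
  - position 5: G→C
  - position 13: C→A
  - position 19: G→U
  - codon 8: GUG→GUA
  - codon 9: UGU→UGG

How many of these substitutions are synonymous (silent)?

1

Codon 1: GCG (Ala) → UCG (Ser) — missense.
Codon 2: CGA (Arg) → CCA (Pro) — missense.
Codon 5: CCA (Pro) → ACA (Thr) — missense.
Codon 7: GAA (Glu) → UAA (Stop) — nonsense.
Codon 8: GUG (Val) → GUA (Val) — synonymous.
Codon 9: UGU (Cys) → UGG (Trp) — missense.
Synonymous: 1 of 6.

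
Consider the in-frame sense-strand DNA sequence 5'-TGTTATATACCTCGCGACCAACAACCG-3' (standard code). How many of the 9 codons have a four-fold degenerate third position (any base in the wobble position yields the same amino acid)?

Codon 1 TGT (Cys): third position 2-fold.
Codon 2 TAT (Tyr): third position 2-fold.
Codon 3 ATA (Ile): third position 3-fold.
Codon 4 CCT (Pro): third position 4-fold.
Codon 5 CGC (Arg): third position 4-fold.
Codon 6 GAC (Asp): third position 2-fold.
Codon 7 CAA (Gln): third position 2-fold.
Codon 8 CAA (Gln): third position 2-fold.
Codon 9 CCG (Pro): third position 4-fold.
Four-fold degenerate third positions: 3.

3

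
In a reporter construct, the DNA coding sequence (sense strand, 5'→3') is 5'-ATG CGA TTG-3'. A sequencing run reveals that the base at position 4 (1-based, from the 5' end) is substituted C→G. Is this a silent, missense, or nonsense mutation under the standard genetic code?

Position 4 falls in codon 2: CGA → Arg.
After the substitution the codon is GGA → Gly.
Arg ≠ Gly, so this is a missense mutation.

missense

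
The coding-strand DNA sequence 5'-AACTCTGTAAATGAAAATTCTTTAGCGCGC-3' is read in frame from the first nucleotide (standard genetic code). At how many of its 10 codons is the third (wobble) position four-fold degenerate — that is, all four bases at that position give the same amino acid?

Codon 1 AAC (Asn): third position 2-fold.
Codon 2 TCT (Ser): third position 4-fold.
Codon 3 GTA (Val): third position 4-fold.
Codon 4 AAT (Asn): third position 2-fold.
Codon 5 GAA (Glu): third position 2-fold.
Codon 6 AAT (Asn): third position 2-fold.
Codon 7 TCT (Ser): third position 4-fold.
Codon 8 TTA (Leu): third position 2-fold.
Codon 9 GCG (Ala): third position 4-fold.
Codon 10 CGC (Arg): third position 4-fold.
Four-fold degenerate third positions: 5.

5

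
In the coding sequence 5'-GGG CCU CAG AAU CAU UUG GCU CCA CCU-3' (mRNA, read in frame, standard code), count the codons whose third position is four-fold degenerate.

Codon 1 GGG (Gly): third position 4-fold.
Codon 2 CCU (Pro): third position 4-fold.
Codon 3 CAG (Gln): third position 2-fold.
Codon 4 AAU (Asn): third position 2-fold.
Codon 5 CAU (His): third position 2-fold.
Codon 6 UUG (Leu): third position 2-fold.
Codon 7 GCU (Ala): third position 4-fold.
Codon 8 CCA (Pro): third position 4-fold.
Codon 9 CCU (Pro): third position 4-fold.
Four-fold degenerate third positions: 5.

5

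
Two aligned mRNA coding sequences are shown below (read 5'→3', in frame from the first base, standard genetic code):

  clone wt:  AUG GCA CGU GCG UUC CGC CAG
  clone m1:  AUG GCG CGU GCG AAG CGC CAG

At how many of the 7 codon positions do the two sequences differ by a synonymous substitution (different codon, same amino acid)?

1

Codon 1: AUG Met / AUG Met — identical.
Codon 2: GCA Ala / GCG Ala — synonymous.
Codon 3: CGU Arg / CGU Arg — identical.
Codon 4: GCG Ala / GCG Ala — identical.
Codon 5: UUC Phe / AAG Lys — nonsynonymous.
Codon 6: CGC Arg / CGC Arg — identical.
Codon 7: CAG Gln / CAG Gln — identical.
Synonymous differences: 1.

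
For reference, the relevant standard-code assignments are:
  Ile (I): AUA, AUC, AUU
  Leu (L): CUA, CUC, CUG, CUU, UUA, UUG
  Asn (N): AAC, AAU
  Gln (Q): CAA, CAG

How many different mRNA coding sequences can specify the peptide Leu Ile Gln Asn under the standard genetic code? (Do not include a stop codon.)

72

Leu: 6 codons.
Ile: 3 codons.
Gln: 2 codons.
Asn: 2 codons.
6 × 3 × 2 × 2 = 72.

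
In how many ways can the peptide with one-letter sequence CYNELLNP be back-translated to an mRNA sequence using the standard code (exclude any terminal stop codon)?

Cys: 2 codons.
Tyr: 2 codons.
Asn: 2 codons.
Glu: 2 codons.
Leu: 6 codons.
Leu: 6 codons.
Asn: 2 codons.
Pro: 4 codons.
2 × 2 × 2 × 2 × 6 × 6 × 2 × 4 = 4608.

4608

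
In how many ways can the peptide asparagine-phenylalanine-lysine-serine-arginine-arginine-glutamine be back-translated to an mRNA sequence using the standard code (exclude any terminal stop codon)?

3456

Asn: 2 codons.
Phe: 2 codons.
Lys: 2 codons.
Ser: 6 codons.
Arg: 6 codons.
Arg: 6 codons.
Gln: 2 codons.
2 × 2 × 2 × 6 × 6 × 6 × 2 = 3456.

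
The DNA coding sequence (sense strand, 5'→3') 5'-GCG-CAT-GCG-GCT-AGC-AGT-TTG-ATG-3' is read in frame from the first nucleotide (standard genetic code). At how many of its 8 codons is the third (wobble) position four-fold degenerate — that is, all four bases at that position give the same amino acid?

3

Codon 1 GCG (Ala): third position 4-fold.
Codon 2 CAT (His): third position 2-fold.
Codon 3 GCG (Ala): third position 4-fold.
Codon 4 GCT (Ala): third position 4-fold.
Codon 5 AGC (Ser): third position 2-fold.
Codon 6 AGT (Ser): third position 2-fold.
Codon 7 TTG (Leu): third position 2-fold.
Codon 8 ATG (Met): third position 1-fold.
Four-fold degenerate third positions: 3.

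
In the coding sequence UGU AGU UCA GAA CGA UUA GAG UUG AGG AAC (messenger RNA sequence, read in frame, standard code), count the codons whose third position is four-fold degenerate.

Codon 1 UGU (Cys): third position 2-fold.
Codon 2 AGU (Ser): third position 2-fold.
Codon 3 UCA (Ser): third position 4-fold.
Codon 4 GAA (Glu): third position 2-fold.
Codon 5 CGA (Arg): third position 4-fold.
Codon 6 UUA (Leu): third position 2-fold.
Codon 7 GAG (Glu): third position 2-fold.
Codon 8 UUG (Leu): third position 2-fold.
Codon 9 AGG (Arg): third position 2-fold.
Codon 10 AAC (Asn): third position 2-fold.
Four-fold degenerate third positions: 2.

2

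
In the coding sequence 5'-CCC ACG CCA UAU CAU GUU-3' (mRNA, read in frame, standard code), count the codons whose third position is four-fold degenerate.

Codon 1 CCC (Pro): third position 4-fold.
Codon 2 ACG (Thr): third position 4-fold.
Codon 3 CCA (Pro): third position 4-fold.
Codon 4 UAU (Tyr): third position 2-fold.
Codon 5 CAU (His): third position 2-fold.
Codon 6 GUU (Val): third position 4-fold.
Four-fold degenerate third positions: 4.

4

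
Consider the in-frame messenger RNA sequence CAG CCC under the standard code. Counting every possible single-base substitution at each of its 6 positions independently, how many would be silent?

4

Codon 1 (CAG, Gln): 1 synonymous substitution.
Codon 2 (CCC, Pro): 3 synonymous substitutions.
Total: 1 + 3 = 4.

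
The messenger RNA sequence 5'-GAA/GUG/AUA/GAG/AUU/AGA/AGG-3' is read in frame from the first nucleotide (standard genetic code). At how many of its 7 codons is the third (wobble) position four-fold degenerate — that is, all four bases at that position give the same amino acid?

Codon 1 GAA (Glu): third position 2-fold.
Codon 2 GUG (Val): third position 4-fold.
Codon 3 AUA (Ile): third position 3-fold.
Codon 4 GAG (Glu): third position 2-fold.
Codon 5 AUU (Ile): third position 3-fold.
Codon 6 AGA (Arg): third position 2-fold.
Codon 7 AGG (Arg): third position 2-fold.
Four-fold degenerate third positions: 1.

1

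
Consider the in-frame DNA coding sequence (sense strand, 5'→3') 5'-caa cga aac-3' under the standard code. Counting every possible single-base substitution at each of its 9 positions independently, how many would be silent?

Codon 1 (CAA, Gln): 1 synonymous substitution.
Codon 2 (CGA, Arg): 4 synonymous substitutions.
Codon 3 (AAC, Asn): 1 synonymous substitution.
Total: 1 + 4 + 1 = 6.

6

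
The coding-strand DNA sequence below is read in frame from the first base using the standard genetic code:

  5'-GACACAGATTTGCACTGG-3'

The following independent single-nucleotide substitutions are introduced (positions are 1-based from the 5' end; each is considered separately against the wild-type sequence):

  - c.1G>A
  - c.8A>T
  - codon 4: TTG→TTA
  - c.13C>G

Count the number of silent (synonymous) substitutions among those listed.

1

Codon 1: GAC (Asp) → AAC (Asn) — missense.
Codon 3: GAT (Asp) → GTT (Val) — missense.
Codon 4: TTG (Leu) → TTA (Leu) — synonymous.
Codon 5: CAC (His) → GAC (Asp) — missense.
Synonymous: 1 of 4.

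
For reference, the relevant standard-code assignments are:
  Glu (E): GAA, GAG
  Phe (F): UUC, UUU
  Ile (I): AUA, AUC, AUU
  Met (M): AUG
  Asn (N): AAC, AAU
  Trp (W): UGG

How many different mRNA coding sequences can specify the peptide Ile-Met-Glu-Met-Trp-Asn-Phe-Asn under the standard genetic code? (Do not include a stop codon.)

Ile: 3 codons.
Met: 1 codon.
Glu: 2 codons.
Met: 1 codon.
Trp: 1 codon.
Asn: 2 codons.
Phe: 2 codons.
Asn: 2 codons.
3 × 1 × 2 × 1 × 1 × 2 × 2 × 2 = 48.

48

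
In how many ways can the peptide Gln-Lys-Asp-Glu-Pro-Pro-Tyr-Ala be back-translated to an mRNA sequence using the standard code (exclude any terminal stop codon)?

Gln: 2 codons.
Lys: 2 codons.
Asp: 2 codons.
Glu: 2 codons.
Pro: 4 codons.
Pro: 4 codons.
Tyr: 2 codons.
Ala: 4 codons.
2 × 2 × 2 × 2 × 4 × 4 × 2 × 4 = 2048.

2048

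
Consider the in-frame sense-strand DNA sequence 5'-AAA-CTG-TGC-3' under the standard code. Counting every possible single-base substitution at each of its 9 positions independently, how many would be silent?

6

Codon 1 (AAA, Lys): 1 synonymous substitution.
Codon 2 (CTG, Leu): 4 synonymous substitutions.
Codon 3 (TGC, Cys): 1 synonymous substitution.
Total: 1 + 4 + 1 = 6.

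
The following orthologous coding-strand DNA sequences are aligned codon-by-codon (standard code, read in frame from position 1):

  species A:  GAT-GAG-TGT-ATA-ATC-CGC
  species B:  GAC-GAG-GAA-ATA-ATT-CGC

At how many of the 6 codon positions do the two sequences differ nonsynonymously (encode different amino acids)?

Codon 1: GAT Asp / GAC Asp — synonymous.
Codon 2: GAG Glu / GAG Glu — identical.
Codon 3: TGT Cys / GAA Glu — nonsynonymous.
Codon 4: ATA Ile / ATA Ile — identical.
Codon 5: ATC Ile / ATT Ile — synonymous.
Codon 6: CGC Arg / CGC Arg — identical.
Nonsynonymous differences: 1.

1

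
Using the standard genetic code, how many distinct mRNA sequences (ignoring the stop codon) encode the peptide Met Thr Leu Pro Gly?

Met: 1 codon.
Thr: 4 codons.
Leu: 6 codons.
Pro: 4 codons.
Gly: 4 codons.
1 × 4 × 6 × 4 × 4 = 384.

384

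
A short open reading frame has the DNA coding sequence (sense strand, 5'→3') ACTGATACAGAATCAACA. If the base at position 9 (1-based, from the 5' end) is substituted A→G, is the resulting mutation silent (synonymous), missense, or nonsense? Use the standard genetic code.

Position 9 falls in codon 3: ACA → Thr.
After the substitution the codon is ACG → Thr.
Both encode Thr, so the change is synonymous.

silent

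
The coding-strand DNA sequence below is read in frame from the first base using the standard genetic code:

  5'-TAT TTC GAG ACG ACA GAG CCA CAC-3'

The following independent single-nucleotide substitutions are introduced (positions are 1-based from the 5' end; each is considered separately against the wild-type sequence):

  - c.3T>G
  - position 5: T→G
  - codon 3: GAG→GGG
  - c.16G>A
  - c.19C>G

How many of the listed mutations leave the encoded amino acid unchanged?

0

Codon 1: TAT (Tyr) → TAG (Stop) — nonsense.
Codon 2: TTC (Phe) → TGC (Cys) — missense.
Codon 3: GAG (Glu) → GGG (Gly) — missense.
Codon 6: GAG (Glu) → AAG (Lys) — missense.
Codon 7: CCA (Pro) → GCA (Ala) — missense.
Synonymous: 0 of 5.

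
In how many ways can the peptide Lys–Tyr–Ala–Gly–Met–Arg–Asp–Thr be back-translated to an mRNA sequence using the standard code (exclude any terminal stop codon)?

3072

Lys: 2 codons.
Tyr: 2 codons.
Ala: 4 codons.
Gly: 4 codons.
Met: 1 codon.
Arg: 6 codons.
Asp: 2 codons.
Thr: 4 codons.
2 × 2 × 4 × 4 × 1 × 6 × 2 × 4 = 3072.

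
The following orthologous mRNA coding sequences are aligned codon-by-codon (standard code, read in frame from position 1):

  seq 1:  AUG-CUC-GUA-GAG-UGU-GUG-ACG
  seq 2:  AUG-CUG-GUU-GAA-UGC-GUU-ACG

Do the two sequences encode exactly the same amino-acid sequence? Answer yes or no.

yes

Codon 1: AUG Met / AUG Met — identical.
Codon 2: CUC Leu / CUG Leu — synonymous.
Codon 3: GUA Val / GUU Val — synonymous.
Codon 4: GAG Glu / GAA Glu — synonymous.
Codon 5: UGU Cys / UGC Cys — synonymous.
Codon 6: GUG Val / GUU Val — synonymous.
Codon 7: ACG Thr / ACG Thr — identical.
Nonsynonymous differences: 0 → same protein.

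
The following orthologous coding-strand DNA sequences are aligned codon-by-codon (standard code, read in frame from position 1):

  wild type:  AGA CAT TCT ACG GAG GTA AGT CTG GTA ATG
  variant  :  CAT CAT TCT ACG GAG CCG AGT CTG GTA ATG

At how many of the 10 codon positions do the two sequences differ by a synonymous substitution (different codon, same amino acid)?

0

Codon 1: AGA Arg / CAT His — nonsynonymous.
Codon 2: CAT His / CAT His — identical.
Codon 3: TCT Ser / TCT Ser — identical.
Codon 4: ACG Thr / ACG Thr — identical.
Codon 5: GAG Glu / GAG Glu — identical.
Codon 6: GTA Val / CCG Pro — nonsynonymous.
Codon 7: AGT Ser / AGT Ser — identical.
Codon 8: CTG Leu / CTG Leu — identical.
Codon 9: GTA Val / GTA Val — identical.
Codon 10: ATG Met / ATG Met — identical.
Synonymous differences: 0.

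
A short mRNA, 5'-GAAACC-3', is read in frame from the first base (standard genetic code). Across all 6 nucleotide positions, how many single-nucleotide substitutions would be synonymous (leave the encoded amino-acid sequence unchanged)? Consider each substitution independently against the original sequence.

Codon 1 (GAA, Glu): 1 synonymous substitution.
Codon 2 (ACC, Thr): 3 synonymous substitutions.
Total: 1 + 3 = 4.

4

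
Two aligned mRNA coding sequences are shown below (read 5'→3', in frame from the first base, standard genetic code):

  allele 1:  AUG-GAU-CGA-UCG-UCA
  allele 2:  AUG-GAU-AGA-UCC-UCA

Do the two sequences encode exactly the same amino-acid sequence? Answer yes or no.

yes

Codon 1: AUG Met / AUG Met — identical.
Codon 2: GAU Asp / GAU Asp — identical.
Codon 3: CGA Arg / AGA Arg — synonymous.
Codon 4: UCG Ser / UCC Ser — synonymous.
Codon 5: UCA Ser / UCA Ser — identical.
Nonsynonymous differences: 0 → same protein.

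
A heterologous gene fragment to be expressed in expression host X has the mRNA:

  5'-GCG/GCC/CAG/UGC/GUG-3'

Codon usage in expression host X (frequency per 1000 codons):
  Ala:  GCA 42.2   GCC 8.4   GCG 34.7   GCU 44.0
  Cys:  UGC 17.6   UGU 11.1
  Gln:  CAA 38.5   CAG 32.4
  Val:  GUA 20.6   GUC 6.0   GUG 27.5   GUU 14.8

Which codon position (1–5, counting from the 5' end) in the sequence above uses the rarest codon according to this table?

2

Codon 1 GCG (Ala): 34.7 per 1000.
Codon 2 GCC (Ala): 8.4 per 1000.
Codon 3 CAG (Gln): 32.4 per 1000.
Codon 4 UGC (Cys): 17.6 per 1000.
Codon 5 GUG (Val): 27.5 per 1000.
Lowest frequency is 8.4 at codon 2.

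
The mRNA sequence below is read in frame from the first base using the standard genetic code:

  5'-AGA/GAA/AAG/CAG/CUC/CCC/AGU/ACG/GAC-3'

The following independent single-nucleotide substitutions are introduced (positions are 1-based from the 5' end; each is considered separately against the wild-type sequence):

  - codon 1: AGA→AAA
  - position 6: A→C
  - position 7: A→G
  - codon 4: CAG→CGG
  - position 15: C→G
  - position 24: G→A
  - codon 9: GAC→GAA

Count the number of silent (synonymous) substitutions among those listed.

Codon 1: AGA (Arg) → AAA (Lys) — missense.
Codon 2: GAA (Glu) → GAC (Asp) — missense.
Codon 3: AAG (Lys) → GAG (Glu) — missense.
Codon 4: CAG (Gln) → CGG (Arg) — missense.
Codon 5: CUC (Leu) → CUG (Leu) — synonymous.
Codon 8: ACG (Thr) → ACA (Thr) — synonymous.
Codon 9: GAC (Asp) → GAA (Glu) — missense.
Synonymous: 2 of 7.

2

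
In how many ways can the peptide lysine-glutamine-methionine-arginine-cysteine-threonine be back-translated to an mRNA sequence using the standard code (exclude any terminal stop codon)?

192

Lys: 2 codons.
Gln: 2 codons.
Met: 1 codon.
Arg: 6 codons.
Cys: 2 codons.
Thr: 4 codons.
2 × 2 × 1 × 6 × 2 × 4 = 192.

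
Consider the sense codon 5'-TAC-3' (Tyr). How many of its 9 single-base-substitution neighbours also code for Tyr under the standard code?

1

Position 1: none → 0 synonymous.
Position 2: none → 0 synonymous.
Position 3: TAT → 1 synonymous.
Total: 0 + 0 + 1 = 1.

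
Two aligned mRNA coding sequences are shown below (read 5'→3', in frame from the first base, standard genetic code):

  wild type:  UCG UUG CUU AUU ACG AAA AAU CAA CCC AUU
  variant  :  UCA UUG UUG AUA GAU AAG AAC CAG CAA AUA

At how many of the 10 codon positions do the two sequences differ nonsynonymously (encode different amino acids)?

2

Codon 1: UCG Ser / UCA Ser — synonymous.
Codon 2: UUG Leu / UUG Leu — identical.
Codon 3: CUU Leu / UUG Leu — synonymous.
Codon 4: AUU Ile / AUA Ile — synonymous.
Codon 5: ACG Thr / GAU Asp — nonsynonymous.
Codon 6: AAA Lys / AAG Lys — synonymous.
Codon 7: AAU Asn / AAC Asn — synonymous.
Codon 8: CAA Gln / CAG Gln — synonymous.
Codon 9: CCC Pro / CAA Gln — nonsynonymous.
Codon 10: AUU Ile / AUA Ile — synonymous.
Nonsynonymous differences: 2.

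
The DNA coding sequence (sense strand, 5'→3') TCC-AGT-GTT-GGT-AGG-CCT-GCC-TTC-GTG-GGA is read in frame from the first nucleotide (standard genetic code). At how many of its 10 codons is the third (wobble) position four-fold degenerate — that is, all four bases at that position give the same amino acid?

Codon 1 TCC (Ser): third position 4-fold.
Codon 2 AGT (Ser): third position 2-fold.
Codon 3 GTT (Val): third position 4-fold.
Codon 4 GGT (Gly): third position 4-fold.
Codon 5 AGG (Arg): third position 2-fold.
Codon 6 CCT (Pro): third position 4-fold.
Codon 7 GCC (Ala): third position 4-fold.
Codon 8 TTC (Phe): third position 2-fold.
Codon 9 GTG (Val): third position 4-fold.
Codon 10 GGA (Gly): third position 4-fold.
Four-fold degenerate third positions: 7.

7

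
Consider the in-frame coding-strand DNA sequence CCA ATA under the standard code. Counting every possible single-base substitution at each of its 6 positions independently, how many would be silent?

Codon 1 (CCA, Pro): 3 synonymous substitutions.
Codon 2 (ATA, Ile): 2 synonymous substitutions.
Total: 3 + 2 = 5.

5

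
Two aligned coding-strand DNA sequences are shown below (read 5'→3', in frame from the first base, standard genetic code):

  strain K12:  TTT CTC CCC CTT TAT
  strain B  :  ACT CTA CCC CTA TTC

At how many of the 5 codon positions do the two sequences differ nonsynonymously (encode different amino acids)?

Codon 1: TTT Phe / ACT Thr — nonsynonymous.
Codon 2: CTC Leu / CTA Leu — synonymous.
Codon 3: CCC Pro / CCC Pro — identical.
Codon 4: CTT Leu / CTA Leu — synonymous.
Codon 5: TAT Tyr / TTC Phe — nonsynonymous.
Nonsynonymous differences: 2.

2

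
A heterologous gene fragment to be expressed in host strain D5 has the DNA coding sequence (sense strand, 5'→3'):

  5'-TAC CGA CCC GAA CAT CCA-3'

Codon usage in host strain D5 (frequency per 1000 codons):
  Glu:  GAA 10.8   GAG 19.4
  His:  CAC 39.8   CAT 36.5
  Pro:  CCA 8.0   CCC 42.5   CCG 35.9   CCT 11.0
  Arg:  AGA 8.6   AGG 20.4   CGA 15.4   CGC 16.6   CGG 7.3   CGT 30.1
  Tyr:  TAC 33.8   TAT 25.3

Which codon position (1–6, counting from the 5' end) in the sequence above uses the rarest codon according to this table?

6

Codon 1 TAC (Tyr): 33.8 per 1000.
Codon 2 CGA (Arg): 15.4 per 1000.
Codon 3 CCC (Pro): 42.5 per 1000.
Codon 4 GAA (Glu): 10.8 per 1000.
Codon 5 CAT (His): 36.5 per 1000.
Codon 6 CCA (Pro): 8.0 per 1000.
Lowest frequency is 8.0 at codon 6.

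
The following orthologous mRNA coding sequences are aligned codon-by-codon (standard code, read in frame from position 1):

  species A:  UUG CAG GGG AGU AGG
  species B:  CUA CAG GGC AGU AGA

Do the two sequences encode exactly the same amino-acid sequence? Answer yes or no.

yes

Codon 1: UUG Leu / CUA Leu — synonymous.
Codon 2: CAG Gln / CAG Gln — identical.
Codon 3: GGG Gly / GGC Gly — synonymous.
Codon 4: AGU Ser / AGU Ser — identical.
Codon 5: AGG Arg / AGA Arg — synonymous.
Nonsynonymous differences: 0 → same protein.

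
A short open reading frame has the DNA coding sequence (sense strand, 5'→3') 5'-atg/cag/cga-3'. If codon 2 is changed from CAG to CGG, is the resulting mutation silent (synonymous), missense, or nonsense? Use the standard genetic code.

missense

Position 5 falls in codon 2: CAG → Gln.
After the substitution the codon is CGG → Arg.
Gln ≠ Arg, so this is a missense mutation.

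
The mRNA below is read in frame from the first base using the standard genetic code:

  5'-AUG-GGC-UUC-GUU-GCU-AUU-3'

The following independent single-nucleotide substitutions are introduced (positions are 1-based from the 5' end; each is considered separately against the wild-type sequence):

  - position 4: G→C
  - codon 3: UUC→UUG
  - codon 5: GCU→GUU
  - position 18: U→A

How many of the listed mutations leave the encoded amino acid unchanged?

1

Codon 2: GGC (Gly) → CGC (Arg) — missense.
Codon 3: UUC (Phe) → UUG (Leu) — missense.
Codon 5: GCU (Ala) → GUU (Val) — missense.
Codon 6: AUU (Ile) → AUA (Ile) — synonymous.
Synonymous: 1 of 4.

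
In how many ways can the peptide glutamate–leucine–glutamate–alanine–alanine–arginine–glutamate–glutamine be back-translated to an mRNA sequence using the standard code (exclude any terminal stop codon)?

9216

Glu: 2 codons.
Leu: 6 codons.
Glu: 2 codons.
Ala: 4 codons.
Ala: 4 codons.
Arg: 6 codons.
Glu: 2 codons.
Gln: 2 codons.
2 × 6 × 2 × 4 × 4 × 6 × 2 × 2 = 9216.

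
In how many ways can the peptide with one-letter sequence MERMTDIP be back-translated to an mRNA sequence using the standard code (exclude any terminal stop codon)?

Met: 1 codon.
Glu: 2 codons.
Arg: 6 codons.
Met: 1 codon.
Thr: 4 codons.
Asp: 2 codons.
Ile: 3 codons.
Pro: 4 codons.
1 × 2 × 6 × 1 × 4 × 2 × 3 × 4 = 1152.

1152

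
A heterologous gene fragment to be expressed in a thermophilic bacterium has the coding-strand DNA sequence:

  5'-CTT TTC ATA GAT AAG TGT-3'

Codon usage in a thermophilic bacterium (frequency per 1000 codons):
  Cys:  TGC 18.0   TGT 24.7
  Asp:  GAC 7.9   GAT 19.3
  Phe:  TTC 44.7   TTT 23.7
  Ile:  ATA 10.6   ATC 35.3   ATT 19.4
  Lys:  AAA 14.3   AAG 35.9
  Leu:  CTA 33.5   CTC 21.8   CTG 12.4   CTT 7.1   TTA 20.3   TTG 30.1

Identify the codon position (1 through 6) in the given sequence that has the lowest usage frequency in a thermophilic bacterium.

1

Codon 1 CTT (Leu): 7.1 per 1000.
Codon 2 TTC (Phe): 44.7 per 1000.
Codon 3 ATA (Ile): 10.6 per 1000.
Codon 4 GAT (Asp): 19.3 per 1000.
Codon 5 AAG (Lys): 35.9 per 1000.
Codon 6 TGT (Cys): 24.7 per 1000.
Lowest frequency is 7.1 at codon 1.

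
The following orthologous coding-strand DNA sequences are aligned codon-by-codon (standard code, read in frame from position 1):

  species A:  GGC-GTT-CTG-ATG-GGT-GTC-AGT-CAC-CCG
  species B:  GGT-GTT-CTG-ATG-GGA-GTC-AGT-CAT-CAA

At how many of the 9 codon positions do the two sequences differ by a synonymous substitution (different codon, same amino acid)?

Codon 1: GGC Gly / GGT Gly — synonymous.
Codon 2: GTT Val / GTT Val — identical.
Codon 3: CTG Leu / CTG Leu — identical.
Codon 4: ATG Met / ATG Met — identical.
Codon 5: GGT Gly / GGA Gly — synonymous.
Codon 6: GTC Val / GTC Val — identical.
Codon 7: AGT Ser / AGT Ser — identical.
Codon 8: CAC His / CAT His — synonymous.
Codon 9: CCG Pro / CAA Gln — nonsynonymous.
Synonymous differences: 3.

3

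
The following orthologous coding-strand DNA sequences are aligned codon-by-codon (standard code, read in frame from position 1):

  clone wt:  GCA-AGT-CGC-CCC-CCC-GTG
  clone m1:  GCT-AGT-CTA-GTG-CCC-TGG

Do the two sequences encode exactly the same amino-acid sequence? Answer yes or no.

Codon 1: GCA Ala / GCT Ala — synonymous.
Codon 2: AGT Ser / AGT Ser — identical.
Codon 3: CGC Arg / CTA Leu — nonsynonymous.
Codon 4: CCC Pro / GTG Val — nonsynonymous.
Codon 5: CCC Pro / CCC Pro — identical.
Codon 6: GTG Val / TGG Trp — nonsynonymous.
Nonsynonymous differences: 3 → different protein.

no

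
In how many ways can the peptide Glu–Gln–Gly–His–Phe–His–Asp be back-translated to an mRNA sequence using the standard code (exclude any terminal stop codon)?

Glu: 2 codons.
Gln: 2 codons.
Gly: 4 codons.
His: 2 codons.
Phe: 2 codons.
His: 2 codons.
Asp: 2 codons.
2 × 2 × 4 × 2 × 2 × 2 × 2 = 256.

256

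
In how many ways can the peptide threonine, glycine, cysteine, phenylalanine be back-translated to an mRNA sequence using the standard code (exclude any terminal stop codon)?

64

Thr: 4 codons.
Gly: 4 codons.
Cys: 2 codons.
Phe: 2 codons.
4 × 4 × 2 × 2 = 64.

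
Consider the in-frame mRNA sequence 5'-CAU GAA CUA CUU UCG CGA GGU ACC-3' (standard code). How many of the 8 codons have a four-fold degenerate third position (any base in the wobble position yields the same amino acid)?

6

Codon 1 CAU (His): third position 2-fold.
Codon 2 GAA (Glu): third position 2-fold.
Codon 3 CUA (Leu): third position 4-fold.
Codon 4 CUU (Leu): third position 4-fold.
Codon 5 UCG (Ser): third position 4-fold.
Codon 6 CGA (Arg): third position 4-fold.
Codon 7 GGU (Gly): third position 4-fold.
Codon 8 ACC (Thr): third position 4-fold.
Four-fold degenerate third positions: 6.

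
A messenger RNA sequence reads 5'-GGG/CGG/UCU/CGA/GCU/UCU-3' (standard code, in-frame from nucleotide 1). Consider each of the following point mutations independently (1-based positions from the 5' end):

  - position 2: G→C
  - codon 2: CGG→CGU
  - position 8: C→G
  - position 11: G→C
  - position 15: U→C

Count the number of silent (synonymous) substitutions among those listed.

2

Codon 1: GGG (Gly) → GCG (Ala) — missense.
Codon 2: CGG (Arg) → CGU (Arg) — synonymous.
Codon 3: UCU (Ser) → UGU (Cys) — missense.
Codon 4: CGA (Arg) → CCA (Pro) — missense.
Codon 5: GCU (Ala) → GCC (Ala) — synonymous.
Synonymous: 2 of 5.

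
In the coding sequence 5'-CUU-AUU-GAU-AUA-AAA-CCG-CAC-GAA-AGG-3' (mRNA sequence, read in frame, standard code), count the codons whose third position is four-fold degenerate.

Codon 1 CUU (Leu): third position 4-fold.
Codon 2 AUU (Ile): third position 3-fold.
Codon 3 GAU (Asp): third position 2-fold.
Codon 4 AUA (Ile): third position 3-fold.
Codon 5 AAA (Lys): third position 2-fold.
Codon 6 CCG (Pro): third position 4-fold.
Codon 7 CAC (His): third position 2-fold.
Codon 8 GAA (Glu): third position 2-fold.
Codon 9 AGG (Arg): third position 2-fold.
Four-fold degenerate third positions: 2.

2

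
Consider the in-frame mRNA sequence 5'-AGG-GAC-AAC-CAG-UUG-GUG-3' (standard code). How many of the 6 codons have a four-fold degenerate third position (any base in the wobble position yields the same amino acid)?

Codon 1 AGG (Arg): third position 2-fold.
Codon 2 GAC (Asp): third position 2-fold.
Codon 3 AAC (Asn): third position 2-fold.
Codon 4 CAG (Gln): third position 2-fold.
Codon 5 UUG (Leu): third position 2-fold.
Codon 6 GUG (Val): third position 4-fold.
Four-fold degenerate third positions: 1.

1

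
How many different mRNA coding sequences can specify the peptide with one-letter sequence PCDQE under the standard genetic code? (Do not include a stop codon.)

Pro: 4 codons.
Cys: 2 codons.
Asp: 2 codons.
Gln: 2 codons.
Glu: 2 codons.
4 × 2 × 2 × 2 × 2 = 64.

64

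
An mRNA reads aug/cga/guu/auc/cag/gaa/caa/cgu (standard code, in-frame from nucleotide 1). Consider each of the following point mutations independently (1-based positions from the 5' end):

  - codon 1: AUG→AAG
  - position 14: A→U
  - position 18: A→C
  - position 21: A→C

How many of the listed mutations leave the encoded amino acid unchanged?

Codon 1: AUG (Met) → AAG (Lys) — missense.
Codon 5: CAG (Gln) → CUG (Leu) — missense.
Codon 6: GAA (Glu) → GAC (Asp) — missense.
Codon 7: CAA (Gln) → CAC (His) — missense.
Synonymous: 0 of 4.

0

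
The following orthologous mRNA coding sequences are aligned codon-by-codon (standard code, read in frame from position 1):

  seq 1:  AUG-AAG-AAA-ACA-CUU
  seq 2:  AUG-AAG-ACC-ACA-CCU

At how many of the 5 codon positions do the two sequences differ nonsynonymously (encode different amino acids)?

2

Codon 1: AUG Met / AUG Met — identical.
Codon 2: AAG Lys / AAG Lys — identical.
Codon 3: AAA Lys / ACC Thr — nonsynonymous.
Codon 4: ACA Thr / ACA Thr — identical.
Codon 5: CUU Leu / CCU Pro — nonsynonymous.
Nonsynonymous differences: 2.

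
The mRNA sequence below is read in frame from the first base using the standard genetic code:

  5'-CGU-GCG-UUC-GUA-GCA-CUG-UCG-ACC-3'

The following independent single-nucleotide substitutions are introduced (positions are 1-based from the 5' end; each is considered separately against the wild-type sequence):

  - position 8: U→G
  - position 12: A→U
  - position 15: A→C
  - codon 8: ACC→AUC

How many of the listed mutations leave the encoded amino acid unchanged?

2

Codon 3: UUC (Phe) → UGC (Cys) — missense.
Codon 4: GUA (Val) → GUU (Val) — synonymous.
Codon 5: GCA (Ala) → GCC (Ala) — synonymous.
Codon 8: ACC (Thr) → AUC (Ile) — missense.
Synonymous: 2 of 4.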